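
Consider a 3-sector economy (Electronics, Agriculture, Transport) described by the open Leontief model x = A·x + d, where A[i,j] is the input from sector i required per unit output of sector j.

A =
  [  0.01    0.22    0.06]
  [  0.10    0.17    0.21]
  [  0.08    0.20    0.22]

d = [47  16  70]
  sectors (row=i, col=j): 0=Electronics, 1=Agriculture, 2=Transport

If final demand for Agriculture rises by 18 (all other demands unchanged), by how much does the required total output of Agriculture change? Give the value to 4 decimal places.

24.0939

Form M = I − A:
  [  0.99   -0.22   -0.06]
  [ -0.10    0.83   -0.21]
  [ -0.08   -0.20    0.78]
Leontief inverse L = M⁻¹:
  [  1.0560    0.3202    0.1674]
  [  0.1654    1.3386    0.3731]
  [  0.1507    0.3761    1.3949]
Total output x = L · d:
  x_0 = 1.0560·47 + 0.3202·16 + 0.1674·70 = 66.4765
  x_1 = 0.1654·47 + 1.3386·16 + 0.3731·70 = 55.3055
  x_2 = 0.1507·47 + 0.3761·16 + 1.3949·70 = 110.7426
Δx_1 = L[1,1] · Δd_1 = 1.3386 · 18 = 24.0939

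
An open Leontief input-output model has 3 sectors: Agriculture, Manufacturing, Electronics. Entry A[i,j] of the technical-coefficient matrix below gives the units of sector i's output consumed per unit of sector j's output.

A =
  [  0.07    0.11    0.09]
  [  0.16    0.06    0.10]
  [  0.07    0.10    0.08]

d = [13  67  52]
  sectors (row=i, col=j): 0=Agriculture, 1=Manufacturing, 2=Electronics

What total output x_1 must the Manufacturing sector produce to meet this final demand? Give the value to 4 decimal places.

83.6869

Form M = I − A:
  [  0.93   -0.11   -0.09]
  [ -0.16    0.94   -0.10]
  [ -0.07   -0.10    0.92]
Leontief inverse L = M⁻¹:
  [  1.1092    0.1430    0.1241]
  [  0.2001    1.1021    0.1394]
  [  0.1061    0.1307    1.1115]
Total output x = L · d:
  x_0 = 1.1092·13 + 0.1430·67 + 0.1241·52 = 30.4513
  x_1 = 0.2001·13 + 1.1021·67 + 0.1394·52 = 83.6869
  x_2 = 0.1061·13 + 0.1307·67 + 1.1115·52 = 67.9351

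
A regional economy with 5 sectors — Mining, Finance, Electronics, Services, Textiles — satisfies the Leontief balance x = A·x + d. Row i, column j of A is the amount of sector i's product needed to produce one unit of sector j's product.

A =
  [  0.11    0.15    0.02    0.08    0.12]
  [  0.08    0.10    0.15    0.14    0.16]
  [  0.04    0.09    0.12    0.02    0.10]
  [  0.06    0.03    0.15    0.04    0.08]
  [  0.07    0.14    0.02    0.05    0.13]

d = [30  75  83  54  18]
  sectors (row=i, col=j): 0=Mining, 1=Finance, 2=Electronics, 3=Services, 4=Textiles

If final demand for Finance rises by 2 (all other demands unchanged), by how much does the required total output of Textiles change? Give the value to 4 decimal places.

0.4498

Form M = I − A:
  [  0.89   -0.15   -0.02   -0.08   -0.12]
  [ -0.08    0.90   -0.15   -0.14   -0.16]
  [ -0.04   -0.09    0.88   -0.02   -0.10]
  [ -0.06   -0.03   -0.15    0.96   -0.08]
  [ -0.07   -0.14   -0.02   -0.05    0.87]
Leontief inverse L = M⁻¹:
  [  1.1787    0.2476    0.0996    0.1486    0.2332]
  [  0.1580    1.2155    0.2534    0.2110    0.2939]
  [  0.0866    0.1634    1.1815    0.0652    0.1838]
  [  0.1028    0.0977    0.2061    1.0768    0.1549]
  [  0.1282    0.2249    0.0878    0.1093    1.2286]
Total output x = L · d:
  x_0 = 1.1787·30 + 0.2476·75 + 0.0996·83 + 0.1486·54 + 0.2332·18 = 74.4235
  x_1 = 0.1580·30 + 1.2155·75 + 0.2534·83 + 0.2110·54 + 0.2939·18 = 133.6242
  x_2 = 0.0866·30 + 0.1634·75 + 1.1815·83 + 0.0652·54 + 0.1838·18 = 119.7431
  x_3 = 0.1028·30 + 0.0977·75 + 0.2061·83 + 1.0768·54 + 0.1549·18 = 88.4551
  x_4 = 0.1282·30 + 0.2249·75 + 0.0878·83 + 0.1093·54 + 1.2286·18 = 56.0168
Δx_4 = L[4,1] · Δd_1 = 0.2249 · 2 = 0.4498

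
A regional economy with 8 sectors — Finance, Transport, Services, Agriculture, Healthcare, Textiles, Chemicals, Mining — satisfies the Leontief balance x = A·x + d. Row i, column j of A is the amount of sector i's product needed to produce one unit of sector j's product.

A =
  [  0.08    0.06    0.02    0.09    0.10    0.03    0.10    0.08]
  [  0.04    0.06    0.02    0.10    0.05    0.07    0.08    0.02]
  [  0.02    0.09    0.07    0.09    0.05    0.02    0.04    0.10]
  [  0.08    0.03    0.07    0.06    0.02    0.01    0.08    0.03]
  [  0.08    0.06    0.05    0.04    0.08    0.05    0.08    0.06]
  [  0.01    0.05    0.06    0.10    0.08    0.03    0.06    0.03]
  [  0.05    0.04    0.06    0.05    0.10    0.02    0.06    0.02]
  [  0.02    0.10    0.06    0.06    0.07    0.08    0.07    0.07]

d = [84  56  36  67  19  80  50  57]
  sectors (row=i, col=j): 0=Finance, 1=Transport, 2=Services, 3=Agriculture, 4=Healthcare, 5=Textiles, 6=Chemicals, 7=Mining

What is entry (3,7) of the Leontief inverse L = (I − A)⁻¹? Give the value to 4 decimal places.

Form M = I − A:
  [  0.92   -0.06   -0.02   -0.09   -0.10   -0.03   -0.10   -0.08]
  [ -0.04    0.94   -0.02   -0.10   -0.05   -0.07   -0.08   -0.02]
  [ -0.02   -0.09    0.93   -0.09   -0.05   -0.02   -0.04   -0.10]
  [ -0.08   -0.03   -0.07    0.94   -0.02   -0.01   -0.08   -0.03]
  [ -0.08   -0.06   -0.05   -0.04    0.92   -0.05   -0.08   -0.06]
  [ -0.01   -0.05   -0.06   -0.10   -0.08    0.97   -0.06   -0.03]
  [ -0.05   -0.04   -0.06   -0.05   -0.10   -0.02    0.94   -0.02]
  [ -0.02   -0.10   -0.06   -0.06   -0.07   -0.08   -0.07    0.93]
Leontief inverse L = M⁻¹:
  [  1.1360    0.1208    0.0728    0.1612    0.1728    0.0703    0.1769    0.1306]
  [  0.0817    1.1035    0.0616    0.1568    0.1033    0.0978    0.1377    0.0552]
  [  0.0625    0.1453    1.1166    0.1536    0.1058    0.0565    0.1030    0.1444]
  [  0.1169    0.0720    0.1063    1.1107    0.0688    0.0342    0.1307    0.0672]
  [  0.1274    0.1163    0.0969    0.1065    1.1464    0.0864    0.1477    0.1072]
  [  0.0500    0.0942    0.1014    0.1528    0.1288    1.0575    0.1141    0.0670]
  [  0.0901    0.0842    0.0982    0.1015    0.1516    0.0476    1.1137    0.0587]
  [  0.0655    0.1585    0.1105    0.1307    0.1349    0.1189    0.1384    1.1159]
Total output x = L · d:
  x_0 = 1.1360·84 + 0.1208·56 + 0.0728·36 + 0.1612·67 + 0.1728·19 + 0.0703·80 + 0.1769·50 + 0.1306·57 = 140.8107
  x_1 = 0.0817·84 + 1.1035·56 + 0.0616·36 + 0.1568·67 + 0.1033·19 + 0.0978·80 + 0.1377·50 + 0.0552·57 = 101.1896
  x_2 = 0.0625·84 + 0.1453·56 + 1.1166·36 + 0.1536·67 + 0.1058·19 + 0.0565·80 + 0.1030·50 + 0.1444·57 = 83.7796
  x_3 = 0.1169·84 + 0.0720·56 + 0.1063·36 + 1.1107·67 + 0.0688·19 + 0.0342·80 + 0.1307·50 + 0.0672·57 = 106.5145
  x_4 = 0.1274·84 + 0.1163·56 + 0.0969·36 + 0.1065·67 + 1.1464·19 + 0.0864·80 + 0.1477·50 + 0.1072·57 = 70.0354
  x_5 = 0.0500·84 + 0.0942·56 + 0.1014·36 + 0.1528·67 + 0.1288·19 + 1.0575·80 + 0.1141·50 + 0.0670·57 = 119.9385
  x_6 = 0.0901·84 + 0.0842·56 + 0.0982·36 + 0.1015·67 + 0.1516·19 + 0.0476·80 + 1.1137·50 + 0.0587·57 = 88.3374
  x_7 = 0.0655·84 + 0.1585·56 + 0.1105·36 + 0.1307·67 + 0.1349·19 + 0.1189·80 + 0.1384·50 + 1.1159·57 = 109.7140

L[3,7] = 0.0672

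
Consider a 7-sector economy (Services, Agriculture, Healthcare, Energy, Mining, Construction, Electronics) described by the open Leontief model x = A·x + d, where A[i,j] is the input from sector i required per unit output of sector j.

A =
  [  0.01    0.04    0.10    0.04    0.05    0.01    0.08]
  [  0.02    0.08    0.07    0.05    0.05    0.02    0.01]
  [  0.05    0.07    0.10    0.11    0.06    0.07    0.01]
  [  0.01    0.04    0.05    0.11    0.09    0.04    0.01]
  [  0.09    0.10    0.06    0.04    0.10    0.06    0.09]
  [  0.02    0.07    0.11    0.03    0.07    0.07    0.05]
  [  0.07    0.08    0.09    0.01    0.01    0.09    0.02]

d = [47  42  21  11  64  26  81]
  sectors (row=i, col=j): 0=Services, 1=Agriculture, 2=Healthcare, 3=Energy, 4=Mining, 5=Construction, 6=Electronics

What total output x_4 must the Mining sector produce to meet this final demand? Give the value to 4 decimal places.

Form M = I − A:
  [  0.99   -0.04   -0.10   -0.04   -0.05   -0.01   -0.08]
  [ -0.02    0.92   -0.07   -0.05   -0.05   -0.02   -0.01]
  [ -0.05   -0.07    0.90   -0.11   -0.06   -0.07   -0.01]
  [ -0.01   -0.04   -0.05    0.89   -0.09   -0.04   -0.01]
  [ -0.09   -0.10   -0.06   -0.04    0.90   -0.06   -0.09]
  [ -0.02   -0.07   -0.11   -0.03   -0.07    0.93   -0.05]
  [ -0.07   -0.08   -0.09   -0.01   -0.01   -0.09    0.98]
Leontief inverse L = M⁻¹:
  [  1.0352    0.0801    0.1459    0.0753    0.0836    0.0419    0.0974]
  [  0.0393    1.1154    0.1094    0.0835    0.0835    0.0442    0.0265]
  [  0.0781    0.1229    1.1631    0.1634    0.1139    0.1090    0.0372]
  [  0.0339    0.0814    0.0947    1.1501    0.1336    0.0704    0.0322]
  [  0.1270    0.1640    0.1342    0.0884    1.1547    0.1055    0.1257]
  [  0.0500    0.1217    0.1698    0.0735    0.1153    1.1091    0.0750]
  [  0.0905    0.1217    0.1441    0.0466    0.0470    0.1203    1.0414]
Total output x = L · d:
  x_0 = 1.0352·47 + 0.0801·42 + 0.1459·21 + 0.0753·11 + 0.0836·64 + 0.0419·26 + 0.0974·81 = 70.2351
  x_1 = 0.0393·47 + 1.1154·42 + 0.1094·21 + 0.0835·11 + 0.0835·64 + 0.0442·26 + 0.0265·81 = 60.5433
  x_2 = 0.0781·47 + 0.1229·42 + 1.1631·21 + 0.1634·11 + 0.1139·64 + 0.1090·26 + 0.0372·81 = 48.1896
  x_3 = 0.0339·47 + 0.0814·42 + 0.0947·21 + 1.1501·11 + 0.1336·64 + 0.0704·26 + 0.0322·81 = 32.6349
  x_4 = 0.1270·47 + 0.1640·42 + 0.1342·21 + 0.0884·11 + 1.1547·64 + 0.1055·26 + 0.1257·81 = 103.4727
  x_5 = 0.0500·47 + 0.1217·42 + 0.1698·21 + 0.0735·11 + 0.1153·64 + 1.1091·26 + 0.0750·81 = 54.1243
  x_6 = 0.0905·47 + 0.1217·42 + 0.1441·21 + 0.0466·11 + 0.0470·64 + 0.1203·26 + 1.0414·81 = 103.3972

103.4727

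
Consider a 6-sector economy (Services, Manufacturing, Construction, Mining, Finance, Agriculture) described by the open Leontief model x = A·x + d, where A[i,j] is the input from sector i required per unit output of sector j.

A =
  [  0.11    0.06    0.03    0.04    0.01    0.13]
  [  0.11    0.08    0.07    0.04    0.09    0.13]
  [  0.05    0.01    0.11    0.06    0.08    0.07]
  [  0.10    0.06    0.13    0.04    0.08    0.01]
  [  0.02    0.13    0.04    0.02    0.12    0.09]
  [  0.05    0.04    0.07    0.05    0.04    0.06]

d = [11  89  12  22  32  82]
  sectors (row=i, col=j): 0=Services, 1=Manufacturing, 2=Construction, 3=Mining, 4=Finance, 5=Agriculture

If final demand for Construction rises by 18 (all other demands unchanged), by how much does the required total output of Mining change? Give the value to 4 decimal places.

Form M = I − A:
  [  0.89   -0.06   -0.03   -0.04   -0.01   -0.13]
  [ -0.11    0.92   -0.07   -0.04   -0.09   -0.13]
  [ -0.05   -0.01    0.89   -0.06   -0.08   -0.07]
  [ -0.10   -0.06   -0.13    0.96   -0.08   -0.01]
  [ -0.02   -0.13   -0.04   -0.02    0.88   -0.09]
  [ -0.05   -0.04   -0.07   -0.05   -0.04    0.94]
Leontief inverse L = M⁻¹:
  [  1.1583    0.0949    0.0727    0.0672    0.0439    0.1837]
  [  0.1707    1.1340    0.1287    0.0761    0.1458    0.2048]
  [  0.0900    0.0468    1.1579    0.0868    0.1243    0.1180]
  [  0.1501    0.1029    0.1809    1.0700    0.1292    0.0722]
  [  0.0679    0.1813    0.0886    0.0484    1.1751    0.1541]
  [  0.0864    0.0700    0.1090    0.0723    0.0747    1.1015]
Total output x = L · d:
  x_0 = 1.1583·11 + 0.0949·89 + 0.0727·12 + 0.0672·22 + 0.0439·32 + 0.1837·82 = 40.0061
  x_1 = 0.1707·11 + 1.1340·89 + 0.1287·12 + 0.0761·22 + 0.1458·32 + 0.2048·82 = 127.4801
  x_2 = 0.0900·11 + 0.0468·89 + 1.1579·12 + 0.0868·22 + 0.1243·32 + 0.1180·82 = 34.6125
  x_3 = 0.1501·11 + 0.1029·89 + 0.1809·12 + 1.0700·22 + 0.1292·32 + 0.0722·82 = 46.5801
  x_4 = 0.0679·11 + 0.1813·89 + 0.0886·12 + 0.0484·22 + 1.1751·32 + 0.1541·82 = 69.2496
  x_5 = 0.0864·11 + 0.0700·89 + 0.1090·12 + 0.0723·22 + 0.0747·32 + 1.1015·82 = 102.7887
Δx_3 = L[3,2] · Δd_2 = 0.1809 · 18 = 3.2568

3.2568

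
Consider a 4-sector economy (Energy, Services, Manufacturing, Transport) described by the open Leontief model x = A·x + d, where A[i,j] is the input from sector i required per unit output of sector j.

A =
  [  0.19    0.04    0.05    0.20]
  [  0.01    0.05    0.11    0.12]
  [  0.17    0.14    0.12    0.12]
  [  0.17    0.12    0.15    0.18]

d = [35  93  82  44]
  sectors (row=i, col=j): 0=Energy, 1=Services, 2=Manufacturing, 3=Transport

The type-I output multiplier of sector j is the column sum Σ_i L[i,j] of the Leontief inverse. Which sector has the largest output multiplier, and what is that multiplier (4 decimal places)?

Form M = I − A:
  [  0.81   -0.04   -0.05   -0.20]
  [ -0.01    0.95   -0.11   -0.12]
  [ -0.17   -0.14    0.88   -0.12]
  [ -0.17   -0.12   -0.15    0.82]
Leontief inverse L = M⁻¹:
  [  1.3463    0.1262    0.1553    0.3696]
  [  0.0961    1.1101    0.1804    0.2123]
  [  0.3234    0.2325    1.2338    0.2935]
  [  0.3523    0.2312    0.2843    1.3809]
Total output x = L · d:
  x_0 = 1.3463·35 + 0.1262·93 + 0.1553·82 + 0.3696·44 = 87.8530
  x_1 = 0.0961·35 + 1.1101·93 + 0.1804·82 + 0.2123·44 = 130.7366
  x_2 = 0.3234·35 + 0.2325·93 + 1.2338·82 + 0.2935·44 = 147.0297
  x_3 = 0.3523·35 + 0.2312·93 + 0.2843·82 + 1.3809·44 = 117.8998
Output multipliers (column sums of L):
  Energy: 2.1181
  Services: 1.7000
  Manufacturing: 1.8538
  Transport: 2.2562

Transport (2.2562)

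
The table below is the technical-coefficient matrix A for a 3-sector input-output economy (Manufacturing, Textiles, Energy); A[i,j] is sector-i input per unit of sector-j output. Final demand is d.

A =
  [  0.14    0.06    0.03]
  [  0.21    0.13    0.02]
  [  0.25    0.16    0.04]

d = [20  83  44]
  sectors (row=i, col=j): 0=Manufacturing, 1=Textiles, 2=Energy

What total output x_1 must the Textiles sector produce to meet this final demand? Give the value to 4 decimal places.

105.0449

Form M = I − A:
  [  0.86   -0.06   -0.03]
  [ -0.21    0.87   -0.02]
  [ -0.25   -0.16    0.96]
Leontief inverse L = M⁻¹:
  [  1.1961    0.0897    0.0392]
  [  0.2970    1.1761    0.0338]
  [  0.3610    0.2194    1.0575]
Total output x = L · d:
  x_0 = 1.1961·20 + 0.0897·83 + 0.0392·44 = 33.0947
  x_1 = 0.2970·20 + 1.1761·83 + 0.0338·44 = 105.0449
  x_2 = 0.3610·20 + 0.2194·83 + 1.0575·44 = 71.9592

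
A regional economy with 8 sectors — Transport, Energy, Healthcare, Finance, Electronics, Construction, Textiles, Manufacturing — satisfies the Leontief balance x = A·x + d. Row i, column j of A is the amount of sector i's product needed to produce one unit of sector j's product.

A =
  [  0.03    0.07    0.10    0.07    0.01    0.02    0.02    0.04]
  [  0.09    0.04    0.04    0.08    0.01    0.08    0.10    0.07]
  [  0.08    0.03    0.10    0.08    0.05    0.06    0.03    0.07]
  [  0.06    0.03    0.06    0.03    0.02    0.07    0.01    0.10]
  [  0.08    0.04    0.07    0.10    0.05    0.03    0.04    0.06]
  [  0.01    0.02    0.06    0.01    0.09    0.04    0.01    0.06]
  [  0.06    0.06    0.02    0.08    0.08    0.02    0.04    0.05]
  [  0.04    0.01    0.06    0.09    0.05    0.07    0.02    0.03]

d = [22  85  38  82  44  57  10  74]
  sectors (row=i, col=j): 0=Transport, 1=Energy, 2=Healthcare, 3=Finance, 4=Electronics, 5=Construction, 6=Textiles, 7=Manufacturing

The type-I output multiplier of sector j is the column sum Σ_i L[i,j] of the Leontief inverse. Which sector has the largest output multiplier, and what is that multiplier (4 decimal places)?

Finance (1.9069)

Form M = I − A:
  [  0.97   -0.07   -0.10   -0.07   -0.01   -0.02   -0.02   -0.04]
  [ -0.09    0.96   -0.04   -0.08   -0.01   -0.08   -0.10   -0.07]
  [ -0.08   -0.03    0.90   -0.08   -0.05   -0.06   -0.03   -0.07]
  [ -0.06   -0.03   -0.06    0.97   -0.02   -0.07   -0.01   -0.10]
  [ -0.08   -0.04   -0.07   -0.10    0.95   -0.03   -0.04   -0.06]
  [ -0.01   -0.02   -0.06   -0.01   -0.09    0.96   -0.01   -0.06]
  [ -0.06   -0.06   -0.02   -0.08   -0.08   -0.02    0.96   -0.05]
  [ -0.04   -0.01   -0.06   -0.09   -0.05   -0.07   -0.02    0.97]
Leontief inverse L = M⁻¹:
  [  1.0674    0.0918    0.1427    0.1114    0.0349    0.0547    0.0411    0.0801]
  [  0.1334    1.0721    0.0940    0.1335    0.0487    0.1206    0.1246    0.1203]
  [  0.1261    0.0600    1.1597    0.1354    0.0865    0.1027    0.0537    0.1217]
  [  0.0920    0.0508    0.1042    1.0714    0.0488    0.1028    0.0276    0.1362]
  [  0.1246    0.0694    0.1247    0.1527    1.0822    0.0704    0.0634    0.1095]
  [  0.0400    0.0369    0.0958    0.0472    0.1148    1.0657    0.0259    0.0905]
  [  0.1004    0.0864    0.0654    0.1278    0.1077    0.0550    1.0631    0.0931]
  [  0.0731    0.0313    0.1029    0.1277    0.0781    0.1011    0.0359    1.0697]
Total output x = L · d:
  x_0 = 1.0674·22 + 0.0918·85 + 0.1427·38 + 0.1114·82 + 0.0349·44 + 0.0547·57 + 0.0411·10 + 0.0801·74 = 56.8288
  x_1 = 0.1334·22 + 1.0721·85 + 0.0940·38 + 0.1335·82 + 0.0487·44 + 0.1206·57 + 0.1246·10 + 0.1203·74 = 127.7470
  x_2 = 0.1261·22 + 0.0600·85 + 1.1597·38 + 0.1354·82 + 0.0865·44 + 0.1027·57 + 0.0537·10 + 0.1217·74 = 82.2472
  x_3 = 0.0920·22 + 0.0508·85 + 0.1042·38 + 1.0714·82 + 0.0488·44 + 0.1028·57 + 0.0276·10 + 0.1362·74 = 116.5126
  x_4 = 0.1246·22 + 0.0694·85 + 0.1247·38 + 0.1527·82 + 1.0822·44 + 0.0704·57 + 0.0634·10 + 0.1095·74 = 86.2646
  x_5 = 0.0400·22 + 0.0369·85 + 0.0958·38 + 0.0472·82 + 0.1148·44 + 1.0657·57 + 0.0259·10 + 0.0905·74 = 84.2791
  x_6 = 0.1004·22 + 0.0864·85 + 0.0654·38 + 0.1278·82 + 0.1077·44 + 0.0550·57 + 1.0631·10 + 0.0931·74 = 47.9119
  x_7 = 0.0731·22 + 0.0313·85 + 0.1029·38 + 0.1277·82 + 0.0781·44 + 0.1011·57 + 0.0359·10 + 1.0697·74 = 107.3635
Output multipliers (column sums of L):
  Transport: 1.7570
  Energy: 1.4987
  Healthcare: 1.8895
  Finance: 1.9069
  Electronics: 1.6017
  Construction: 1.6730
  Textiles: 1.4354
  Manufacturing: 1.8210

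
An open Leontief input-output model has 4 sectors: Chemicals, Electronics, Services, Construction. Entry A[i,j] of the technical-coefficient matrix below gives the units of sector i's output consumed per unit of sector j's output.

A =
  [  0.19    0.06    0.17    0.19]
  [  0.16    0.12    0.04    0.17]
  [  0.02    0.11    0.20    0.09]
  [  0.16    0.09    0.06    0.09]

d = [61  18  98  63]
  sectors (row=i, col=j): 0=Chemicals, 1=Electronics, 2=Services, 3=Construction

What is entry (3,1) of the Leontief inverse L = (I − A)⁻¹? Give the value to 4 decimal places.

Form M = I − A:
  [  0.81   -0.06   -0.17   -0.19]
  [ -0.16    0.88   -0.04   -0.17]
  [ -0.02   -0.11    0.80   -0.09]
  [ -0.16   -0.09   -0.06    0.91]
Leontief inverse L = M⁻¹:
  [  1.3432    0.1666    0.3195    0.3432]
  [  0.3018    1.2063    0.1472    0.3029]
  [  0.1058    0.1881    1.2958    0.1854]
  [  0.2730    0.1610    0.1562    1.2014]
Total output x = L · d:
  x_0 = 1.3432·61 + 0.1666·18 + 0.3195·98 + 0.3432·63 = 137.8602
  x_1 = 0.3018·61 + 1.2063·18 + 0.1472·98 + 0.3029·63 = 73.6252
  x_2 = 0.1058·61 + 0.1881·18 + 1.2958·98 + 0.1854·63 = 148.5061
  x_3 = 0.2730·61 + 0.1610·18 + 0.1562·98 + 1.2014·63 = 110.5431

L[3,1] = 0.1610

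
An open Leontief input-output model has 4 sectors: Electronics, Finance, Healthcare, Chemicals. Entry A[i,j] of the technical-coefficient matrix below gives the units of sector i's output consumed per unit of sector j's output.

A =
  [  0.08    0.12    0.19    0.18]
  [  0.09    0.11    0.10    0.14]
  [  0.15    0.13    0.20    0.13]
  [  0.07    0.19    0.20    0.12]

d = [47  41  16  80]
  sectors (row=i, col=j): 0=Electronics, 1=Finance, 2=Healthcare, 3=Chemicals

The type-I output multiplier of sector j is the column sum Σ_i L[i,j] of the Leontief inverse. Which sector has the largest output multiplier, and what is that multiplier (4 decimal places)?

Form M = I − A:
  [  0.92   -0.12   -0.19   -0.18]
  [ -0.09    0.89   -0.10   -0.14]
  [ -0.15   -0.13    0.80   -0.13]
  [ -0.07   -0.19   -0.20    0.88]
Leontief inverse L = M⁻¹:
  [  1.2110    0.2999    0.4142    0.3566]
  [  0.1870    1.2472    0.2694    0.2765]
  [  0.2904    0.3183    1.4394    0.3227]
  [  0.2027    0.3655    0.4183    1.2978]
Total output x = L · d:
  x_0 = 1.2110·47 + 0.2999·41 + 0.4142·16 + 0.3566·80 = 104.3686
  x_1 = 0.1870·47 + 1.2472·41 + 0.2694·16 + 0.2765·80 = 86.3490
  x_2 = 0.2904·47 + 0.3183·41 + 1.4394·16 + 0.3227·80 = 75.5421
  x_3 = 0.2027·47 + 0.3655·41 + 0.4183·16 + 1.2978·80 = 135.0233
Output multipliers (column sums of L):
  Electronics: 1.8910
  Finance: 2.2309
  Healthcare: 2.5413
  Chemicals: 2.2535

Healthcare (2.5413)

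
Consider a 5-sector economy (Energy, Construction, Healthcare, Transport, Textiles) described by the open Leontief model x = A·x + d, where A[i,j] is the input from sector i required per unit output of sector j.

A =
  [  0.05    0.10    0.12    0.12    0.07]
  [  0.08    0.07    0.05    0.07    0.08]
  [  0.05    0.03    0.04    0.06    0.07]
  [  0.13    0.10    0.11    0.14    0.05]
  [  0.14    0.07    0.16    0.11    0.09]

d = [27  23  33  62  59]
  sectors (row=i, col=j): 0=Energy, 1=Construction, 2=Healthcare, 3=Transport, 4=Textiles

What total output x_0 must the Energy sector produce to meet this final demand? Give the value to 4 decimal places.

60.0136

Form M = I − A:
  [  0.95   -0.10   -0.12   -0.12   -0.07]
  [ -0.08    0.93   -0.05   -0.07   -0.08]
  [ -0.05   -0.03    0.96   -0.06   -0.07]
  [ -0.13   -0.10   -0.11    0.86   -0.05]
  [ -0.14   -0.07   -0.16   -0.11    0.91]
Leontief inverse L = M⁻¹:
  [  1.1218    0.1577    0.1922    0.1989    0.1259]
  [  0.1366    1.1173    0.1114    0.1337    0.1246]
  [  0.0922    0.0641    1.0858    0.1069    0.1021]
  [  0.2103    0.1702    0.1956    1.2342    0.1140]
  [  0.2247    0.1421    0.2527    0.2089    1.1596]
Total output x = L · d:
  x_0 = 1.1218·27 + 0.1577·23 + 0.1922·33 + 0.1989·62 + 0.1259·59 = 60.0136
  x_1 = 0.1366·27 + 1.1173·23 + 0.1114·33 + 0.1337·62 + 0.1246·59 = 48.7069
  x_2 = 0.0922·27 + 0.0641·23 + 1.0858·33 + 0.1069·62 + 0.1021·59 = 52.4504
  x_3 = 0.2103·27 + 0.1702·23 + 0.1956·33 + 1.2342·62 + 0.1140·59 = 99.2953
  x_4 = 0.2247·27 + 0.1421·23 + 0.2527·33 + 0.2089·62 + 1.1596·59 = 99.0395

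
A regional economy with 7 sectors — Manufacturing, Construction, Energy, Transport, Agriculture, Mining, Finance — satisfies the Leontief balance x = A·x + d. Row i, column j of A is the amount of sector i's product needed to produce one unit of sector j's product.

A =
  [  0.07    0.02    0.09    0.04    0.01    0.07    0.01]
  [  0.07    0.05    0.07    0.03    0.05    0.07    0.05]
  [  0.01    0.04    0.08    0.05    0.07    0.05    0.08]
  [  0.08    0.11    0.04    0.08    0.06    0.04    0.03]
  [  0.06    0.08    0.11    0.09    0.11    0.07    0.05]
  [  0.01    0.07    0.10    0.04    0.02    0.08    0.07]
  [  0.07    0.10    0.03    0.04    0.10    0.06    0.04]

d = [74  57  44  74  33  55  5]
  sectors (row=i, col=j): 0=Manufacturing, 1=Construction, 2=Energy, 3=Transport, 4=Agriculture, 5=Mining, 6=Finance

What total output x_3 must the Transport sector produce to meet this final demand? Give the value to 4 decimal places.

113.5655

Form M = I − A:
  [  0.93   -0.02   -0.09   -0.04   -0.01   -0.07   -0.01]
  [ -0.07    0.95   -0.07   -0.03   -0.05   -0.07   -0.05]
  [ -0.01   -0.04    0.92   -0.05   -0.07   -0.05   -0.08]
  [ -0.08   -0.11   -0.04    0.92   -0.06   -0.04   -0.03]
  [ -0.06   -0.08   -0.11   -0.09    0.89   -0.07   -0.05]
  [ -0.01   -0.07   -0.10   -0.04   -0.02    0.92   -0.07]
  [ -0.07   -0.10   -0.03   -0.04   -0.10   -0.06    0.96]
Leontief inverse L = M⁻¹:
  [  1.0923    0.0505    0.1301    0.0658    0.0361    0.1020    0.0362]
  [  0.1021    1.0917    0.1213    0.0637    0.0881    0.1123    0.0828]
  [  0.0431    0.0869    1.1289    0.0862    0.1149    0.0912    0.1144]
  [  0.1216    0.1580    0.0964    1.1192    0.1025    0.0872    0.0642]
  [  0.1098    0.1456    0.1857    0.1442    1.1714    0.1314    0.0993]
  [  0.0404    0.1144    0.1484    0.0728    0.0606    1.1215    0.1060]
  [  0.1107    0.1490    0.0900    0.0803    0.1455    0.1094    1.0761]
Total output x = L · d:
  x_0 = 1.0923·74 + 0.0505·57 + 0.1301·44 + 0.0658·74 + 0.0361·33 + 0.1020·55 + 0.0362·5 = 101.2798
  x_1 = 0.1021·74 + 1.0917·57 + 0.1213·44 + 0.0637·74 + 0.0881·33 + 0.1123·55 + 0.0828·5 = 89.3303
  x_2 = 0.0431·74 + 0.0869·57 + 1.1289·44 + 0.0862·74 + 0.1149·33 + 0.0912·55 + 0.1144·5 = 73.5710
  x_3 = 0.1216·74 + 0.1580·57 + 0.0964·44 + 1.1192·74 + 0.1025·33 + 0.0872·55 + 0.0642·5 = 113.5655
  x_4 = 0.1098·74 + 0.1456·57 + 0.1857·44 + 0.1442·74 + 1.1714·33 + 0.1314·55 + 0.0993·5 = 81.6534
  x_5 = 0.0404·74 + 0.1144·57 + 0.1484·44 + 0.0728·74 + 0.0606·33 + 1.1215·55 + 0.1060·5 = 85.6455
  x_6 = 0.1107·74 + 0.1490·57 + 0.0900·44 + 0.0803·74 + 0.1455·33 + 0.1094·55 + 1.0761·5 = 42.7879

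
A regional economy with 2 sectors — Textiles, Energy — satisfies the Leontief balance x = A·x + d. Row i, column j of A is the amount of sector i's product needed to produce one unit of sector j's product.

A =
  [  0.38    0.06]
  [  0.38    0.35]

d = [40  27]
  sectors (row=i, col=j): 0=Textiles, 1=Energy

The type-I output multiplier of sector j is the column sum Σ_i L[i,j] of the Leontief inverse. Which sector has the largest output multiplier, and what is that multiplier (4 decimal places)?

Textiles (2.7091)

Form M = I − A:
  [  0.62   -0.06]
  [ -0.38    0.65]
Leontief inverse L = M⁻¹:
  [  1.7096    0.1578]
  [  0.9995    1.6307]
Total output x = L · d:
  x_0 = 1.7096·40 + 0.1578·27 = 72.6460
  x_1 = 0.9995·40 + 1.6307·27 = 84.0084
Output multipliers (column sums of L):
  Textiles: 2.7091
  Energy: 1.7885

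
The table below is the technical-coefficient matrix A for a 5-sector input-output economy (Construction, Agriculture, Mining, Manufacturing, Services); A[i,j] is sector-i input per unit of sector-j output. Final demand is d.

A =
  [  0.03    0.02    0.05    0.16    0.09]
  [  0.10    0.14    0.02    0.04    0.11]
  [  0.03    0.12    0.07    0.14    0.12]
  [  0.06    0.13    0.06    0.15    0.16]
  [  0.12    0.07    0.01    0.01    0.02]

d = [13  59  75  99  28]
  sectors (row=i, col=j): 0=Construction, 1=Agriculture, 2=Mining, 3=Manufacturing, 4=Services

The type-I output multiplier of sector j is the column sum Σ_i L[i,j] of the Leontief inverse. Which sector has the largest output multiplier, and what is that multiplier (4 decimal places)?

Services (1.8280)

Form M = I − A:
  [  0.97   -0.02   -0.05   -0.16   -0.09]
  [ -0.10    0.86   -0.02   -0.04   -0.11]
  [ -0.03   -0.12    0.93   -0.14   -0.12]
  [ -0.06   -0.13   -0.06    0.85   -0.16]
  [ -0.12   -0.07   -0.01   -0.01    0.98]
Leontief inverse L = M⁻¹:
  [  1.0742    0.0812    0.0754    0.2202    0.1529]
  [  0.1517    1.2001    0.0418    0.0939    0.1691]
  [  0.0929    0.2039    1.1004    0.2107    0.2006]
  [  0.1328    0.2225    0.0940    1.2304    0.2496]
  [  0.1447    0.1000    0.0244    0.0484    1.0558]
Total output x = L · d:
  x_0 = 1.0742·13 + 0.0812·59 + 0.0754·75 + 0.2202·99 + 0.1529·28 = 50.4940
  x_1 = 0.1517·13 + 1.2001·59 + 0.0418·75 + 0.0939·99 + 0.1691·28 = 89.9513
  x_2 = 0.0929·13 + 0.2039·59 + 1.1004·75 + 0.2107·99 + 0.2006·28 = 122.2390
  x_3 = 0.1328·13 + 0.2225·59 + 0.0940·75 + 1.2304·99 + 0.2496·28 = 150.6964
  x_4 = 0.1447·13 + 0.1000·59 + 0.0244·75 + 0.0484·99 + 1.0558·28 = 43.9645
Output multipliers (column sums of L):
  Construction: 1.5963
  Agriculture: 1.8078
  Mining: 1.3360
  Manufacturing: 1.8036
  Services: 1.8280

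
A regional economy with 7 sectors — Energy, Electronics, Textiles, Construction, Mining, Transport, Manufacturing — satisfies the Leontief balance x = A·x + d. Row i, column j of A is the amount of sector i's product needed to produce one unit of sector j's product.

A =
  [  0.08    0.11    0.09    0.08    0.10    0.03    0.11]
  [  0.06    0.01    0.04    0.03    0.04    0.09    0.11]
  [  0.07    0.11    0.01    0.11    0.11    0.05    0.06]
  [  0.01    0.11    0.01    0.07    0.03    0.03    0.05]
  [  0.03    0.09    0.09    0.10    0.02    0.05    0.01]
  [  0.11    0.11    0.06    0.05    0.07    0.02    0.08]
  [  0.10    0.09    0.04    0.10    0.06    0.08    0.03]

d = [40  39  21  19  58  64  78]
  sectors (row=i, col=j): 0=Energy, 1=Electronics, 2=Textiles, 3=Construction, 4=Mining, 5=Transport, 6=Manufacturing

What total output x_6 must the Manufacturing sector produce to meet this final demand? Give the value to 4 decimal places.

Form M = I − A:
  [  0.92   -0.11   -0.09   -0.08   -0.10   -0.03   -0.11]
  [ -0.06    0.99   -0.04   -0.03   -0.04   -0.09   -0.11]
  [ -0.07   -0.11    0.99   -0.11   -0.11   -0.05   -0.06]
  [ -0.01   -0.11   -0.01    0.93   -0.03   -0.03   -0.05]
  [ -0.03   -0.09   -0.09   -0.10    0.98   -0.05   -0.01]
  [ -0.11   -0.11   -0.06   -0.05   -0.07    0.98   -0.08]
  [ -0.10   -0.09   -0.04   -0.10   -0.06   -0.08    0.97]
Leontief inverse L = M⁻¹:
  [  1.1482    0.2026    0.1417    0.1638    0.1637    0.0890    0.1794]
  [  0.1116    1.0763    0.0761    0.0859    0.0850    0.1258    0.1551]
  [  0.1243    0.1870    1.0559    0.1768    0.1586    0.0981    0.1195]
  [  0.0431    0.1514    0.0337    1.1067    0.0579    0.0609    0.0868]
  [  0.0714    0.1489    0.1180    0.1498    1.0613    0.0854    0.0580]
  [  0.1691    0.1871    0.1062    0.1195    0.1256    1.0699    0.1427]
  [  0.1567    0.1687    0.0847    0.1654    0.1133    0.1247    1.0930]
Total output x = L · d:
  x_0 = 1.1482·40 + 0.2026·39 + 0.1417·21 + 0.1638·19 + 0.1637·58 + 0.0890·64 + 0.1794·78 = 89.1039
  x_1 = 0.1116·40 + 1.0763·39 + 0.0761·21 + 0.0859·19 + 0.0850·58 + 0.1258·64 + 0.1551·78 = 74.7438
  x_2 = 0.1243·40 + 0.1870·39 + 1.0559·21 + 0.1768·19 + 0.1586·58 + 0.0981·64 + 0.1195·78 = 62.5926
  x_3 = 0.0431·40 + 0.1514·39 + 0.0337·21 + 1.1067·19 + 0.0579·58 + 0.0609·64 + 0.0868·78 = 43.3838
  x_4 = 0.0714·40 + 0.1489·39 + 0.1180·21 + 0.1498·19 + 1.0613·58 + 0.0854·64 + 0.0580·78 = 85.5306
  x_5 = 0.1691·40 + 0.1871·39 + 0.1062·21 + 0.1195·19 + 0.1256·58 + 1.0699·64 + 0.1427·78 = 105.4501
  x_6 = 0.1567·40 + 0.1687·39 + 0.0847·21 + 0.1654·19 + 0.1133·58 + 0.1247·64 + 1.0930·78 = 117.5745

117.5745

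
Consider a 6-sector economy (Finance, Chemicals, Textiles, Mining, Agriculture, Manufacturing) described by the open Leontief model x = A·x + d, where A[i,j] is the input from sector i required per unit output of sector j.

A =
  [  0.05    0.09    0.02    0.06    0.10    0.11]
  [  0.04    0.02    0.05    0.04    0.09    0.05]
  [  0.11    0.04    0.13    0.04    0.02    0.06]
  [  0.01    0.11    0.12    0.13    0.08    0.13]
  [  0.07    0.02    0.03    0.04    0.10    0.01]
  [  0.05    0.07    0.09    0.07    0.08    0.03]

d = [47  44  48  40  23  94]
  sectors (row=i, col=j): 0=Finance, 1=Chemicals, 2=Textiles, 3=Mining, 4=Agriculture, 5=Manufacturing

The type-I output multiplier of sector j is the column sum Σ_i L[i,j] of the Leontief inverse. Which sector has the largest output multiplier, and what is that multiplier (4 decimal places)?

Agriculture (1.7677)

Form M = I − A:
  [  0.95   -0.09   -0.02   -0.06   -0.10   -0.11]
  [ -0.04    0.98   -0.05   -0.04   -0.09   -0.05]
  [ -0.11   -0.04    0.87   -0.04   -0.02   -0.06]
  [ -0.01   -0.11   -0.12    0.87   -0.08   -0.13]
  [ -0.07   -0.02   -0.03   -0.04    0.90   -0.01]
  [ -0.05   -0.07   -0.09   -0.07   -0.08    0.97]
Leontief inverse L = M⁻¹:
  [  1.0864    0.1280    0.0674    0.1032    0.1575    0.1494]
  [  0.0679    1.0459    0.0835    0.0687    0.1270    0.0773]
  [  0.1516    0.0801    1.1818    0.0801    0.0676    0.1059]
  [  0.0638    0.1645    0.2002    1.1928    0.1509    0.1895]
  [  0.0949    0.0443    0.0569    0.0664    1.1366    0.0372]
  [  0.0874    0.1050    0.1383    0.1093    0.1282    1.0708]
Total output x = L · d:
  x_0 = 1.0864·47 + 0.1280·44 + 0.0674·48 + 0.1032·40 + 0.1575·23 + 0.1494·94 = 81.7226
  x_1 = 0.0679·47 + 1.0459·44 + 0.0835·48 + 0.0687·40 + 0.1270·23 + 0.0773·94 = 66.1463
  x_2 = 0.1516·47 + 0.0801·44 + 1.1818·48 + 0.0801·40 + 0.0676·23 + 0.1059·94 = 82.0898
  x_3 = 0.0638·47 + 0.1645·44 + 0.2002·48 + 1.1928·40 + 0.1509·23 + 0.1895·94 = 88.8426
  x_4 = 0.0949·47 + 0.0443·44 + 0.0569·48 + 0.0664·40 + 1.1366·23 + 0.0372·94 = 41.4370
  x_5 = 0.0874·47 + 0.1050·44 + 0.1383·48 + 0.1093·40 + 0.1282·23 + 1.0708·94 = 123.3385
Output multipliers (column sums of L):
  Finance: 1.5519
  Chemicals: 1.5679
  Textiles: 1.7283
  Mining: 1.6204
  Agriculture: 1.7677
  Manufacturing: 1.6300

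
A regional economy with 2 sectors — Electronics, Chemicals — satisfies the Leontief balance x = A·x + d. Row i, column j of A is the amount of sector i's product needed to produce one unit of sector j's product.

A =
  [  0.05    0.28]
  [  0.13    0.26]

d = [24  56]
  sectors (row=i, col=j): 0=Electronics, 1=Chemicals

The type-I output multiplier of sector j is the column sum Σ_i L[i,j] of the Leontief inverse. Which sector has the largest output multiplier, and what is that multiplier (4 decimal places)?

Form M = I − A:
  [  0.95   -0.28]
  [ -0.13    0.74]
Leontief inverse L = M⁻¹:
  [  1.1101    0.4200]
  [  0.1950    1.4251]
Total output x = L · d:
  x_0 = 1.1101·24 + 0.4200·56 = 50.1650
  x_1 = 0.1950·24 + 1.4251·56 = 84.4884
Output multipliers (column sums of L):
  Electronics: 1.3051
  Chemicals: 1.8452

Chemicals (1.8452)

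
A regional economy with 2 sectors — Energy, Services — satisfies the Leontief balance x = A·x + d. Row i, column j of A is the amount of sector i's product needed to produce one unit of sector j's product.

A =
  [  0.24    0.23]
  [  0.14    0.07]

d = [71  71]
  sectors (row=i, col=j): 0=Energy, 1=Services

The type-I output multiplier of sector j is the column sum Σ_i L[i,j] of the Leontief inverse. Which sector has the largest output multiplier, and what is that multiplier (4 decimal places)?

Form M = I − A:
  [  0.76   -0.23]
  [ -0.14    0.93]
Leontief inverse L = M⁻¹:
  [  1.3786    0.3409]
  [  0.2075    1.1266]
Total output x = L · d:
  x_0 = 1.3786·71 + 0.3409·71 = 122.0872
  x_1 = 0.2075·71 + 1.1266·71 = 94.7228
Output multipliers (column sums of L):
  Energy: 1.5861
  Services: 1.4675

Energy (1.5861)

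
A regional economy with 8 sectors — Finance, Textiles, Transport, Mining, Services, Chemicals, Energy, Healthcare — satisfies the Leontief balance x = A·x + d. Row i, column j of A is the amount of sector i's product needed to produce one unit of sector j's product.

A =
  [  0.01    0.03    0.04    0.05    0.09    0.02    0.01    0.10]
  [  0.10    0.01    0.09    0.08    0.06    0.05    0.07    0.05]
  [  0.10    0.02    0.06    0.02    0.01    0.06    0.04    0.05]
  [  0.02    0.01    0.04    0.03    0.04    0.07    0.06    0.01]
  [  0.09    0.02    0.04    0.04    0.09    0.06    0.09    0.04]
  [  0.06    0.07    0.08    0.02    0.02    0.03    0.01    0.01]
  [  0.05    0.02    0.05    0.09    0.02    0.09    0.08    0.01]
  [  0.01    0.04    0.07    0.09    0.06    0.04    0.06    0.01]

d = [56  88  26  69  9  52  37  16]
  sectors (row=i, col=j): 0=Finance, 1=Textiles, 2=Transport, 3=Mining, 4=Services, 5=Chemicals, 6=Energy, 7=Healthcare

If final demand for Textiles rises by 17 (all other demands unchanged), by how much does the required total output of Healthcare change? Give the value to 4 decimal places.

0.9386

Form M = I − A:
  [  0.99   -0.03   -0.04   -0.05   -0.09   -0.02   -0.01   -0.10]
  [ -0.10    0.99   -0.09   -0.08   -0.06   -0.05   -0.07   -0.05]
  [ -0.10   -0.02    0.94   -0.02   -0.01   -0.06   -0.04   -0.05]
  [ -0.02   -0.01   -0.04    0.97   -0.04   -0.07   -0.06   -0.01]
  [ -0.09   -0.02   -0.04   -0.04    0.91   -0.06   -0.09   -0.04]
  [ -0.06   -0.07   -0.08   -0.02   -0.02    0.97   -0.01   -0.01]
  [ -0.05   -0.02   -0.05   -0.09   -0.02   -0.09    0.92   -0.01]
  [ -0.01   -0.04   -0.07   -0.09   -0.06   -0.04   -0.06    0.99]
Leontief inverse L = M⁻¹:
  [  1.0410    0.0454    0.0725    0.0798    0.1201    0.0503    0.0431    0.1177]
  [  0.1411    1.0323    0.1338    0.1187    0.0984    0.0925    0.1095    0.0804]
  [  0.1278    0.0376    1.0928    0.0484    0.0374    0.0870    0.0643    0.0735]
  [  0.0457    0.0238    0.0656    1.0508    0.0584    0.0943    0.0820    0.0239]
  [  0.1299    0.0416    0.0813    0.0787    1.1284    0.1001    0.1292    0.0680]
  [  0.0901    0.0827    0.1093    0.0432    0.0435    1.0540    0.0326    0.0320]
  [  0.0832    0.0389    0.0862    0.1196    0.0461    0.1248    1.1102    0.0303]
  [  0.0460    0.0552    0.1039    0.1183    0.0861    0.0752    0.0933    1.0292]
Total output x = L · d:
  x_0 = 1.0410·56 + 0.0454·88 + 0.0725·26 + 0.0798·69 + 0.1201·9 + 0.0503·52 + 0.0431·37 + 0.1177·16 = 76.8577
  x_1 = 0.1411·56 + 1.0323·88 + 0.1338·26 + 0.1187·69 + 0.0984·9 + 0.0925·52 + 0.1095·37 + 0.0804·16 = 121.4467
  x_2 = 0.1278·56 + 0.0376·88 + 1.0928·26 + 0.0484·69 + 0.0374·9 + 0.0870·52 + 0.0643·37 + 0.0735·16 = 50.6342
  x_3 = 0.0457·56 + 0.0238·88 + 0.0656·26 + 1.0508·69 + 0.0584·9 + 0.0943·52 + 0.0820·37 + 0.0239·16 = 87.7020
  x_4 = 0.1299·56 + 0.0416·88 + 0.0813·26 + 0.0787·69 + 1.1284·9 + 0.1001·52 + 0.1292·37 + 0.0680·16 = 39.7064
  x_5 = 0.0901·56 + 0.0827·88 + 0.1093·26 + 0.0432·69 + 0.0435·9 + 1.0540·52 + 0.0326·37 + 0.0320·16 = 75.0629
  x_6 = 0.0832·56 + 0.0389·88 + 0.0862·26 + 0.1196·69 + 0.0461·9 + 0.1248·52 + 1.1102·37 + 0.0303·16 = 67.0386
  x_7 = 0.0460·56 + 0.0552·88 + 0.1039·26 + 0.1183·69 + 0.0861·9 + 0.0752·52 + 0.0933·37 + 1.0292·16 = 42.9002
Δx_7 = L[7,1] · Δd_1 = 0.0552 · 17 = 0.9386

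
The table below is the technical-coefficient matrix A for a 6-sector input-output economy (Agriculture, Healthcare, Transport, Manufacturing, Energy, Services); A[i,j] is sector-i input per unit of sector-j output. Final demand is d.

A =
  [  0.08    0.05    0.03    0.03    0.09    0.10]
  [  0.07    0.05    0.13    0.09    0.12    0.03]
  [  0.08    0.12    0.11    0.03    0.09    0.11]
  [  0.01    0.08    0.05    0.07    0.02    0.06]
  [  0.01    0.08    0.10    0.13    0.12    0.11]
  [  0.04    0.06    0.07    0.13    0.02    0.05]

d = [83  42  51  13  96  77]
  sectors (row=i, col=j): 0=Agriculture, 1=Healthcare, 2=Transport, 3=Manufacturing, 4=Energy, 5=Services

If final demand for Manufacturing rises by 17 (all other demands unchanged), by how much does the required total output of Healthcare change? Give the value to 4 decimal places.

Form M = I − A:
  [  0.92   -0.05   -0.03   -0.03   -0.09   -0.10]
  [ -0.07    0.95   -0.13   -0.09   -0.12   -0.03]
  [ -0.08   -0.12    0.89   -0.03   -0.09   -0.11]
  [ -0.01   -0.08   -0.05    0.93   -0.02   -0.06]
  [ -0.01   -0.08   -0.10   -0.13    0.88   -0.11]
  [ -0.04   -0.06   -0.07   -0.13   -0.02    0.95]
Leontief inverse L = M⁻¹:
  [  1.1109    0.0981    0.0846    0.0890    0.1411    0.1518]
  [  0.1115    1.1206    0.2060    0.1599    0.1913    0.1032]
  [  0.1298    0.1931    1.1959    0.1108    0.1686    0.1848]
  [  0.0341    0.1182    0.0947    1.1121    0.0567    0.0951]
  [  0.0512    0.1560    0.1848    0.2148    1.1908    0.1832]
  [  0.0691    0.1086    0.1215    0.1787    0.0633    1.0960]
Total output x = L · d:
  x_0 = 1.1109·83 + 0.0981·42 + 0.0846·51 + 0.0890·13 + 0.1411·96 + 0.1518·77 = 127.0280
  x_1 = 0.1115·83 + 1.1206·42 + 0.2060·51 + 0.1599·13 + 0.1913·96 + 0.1032·77 = 95.2138
  x_2 = 0.1298·83 + 0.1931·42 + 1.1959·51 + 0.1108·13 + 0.1686·96 + 0.1848·77 = 111.7237
  x_3 = 0.0341·83 + 0.1182·42 + 0.0947·51 + 1.1121·13 + 0.0567·96 + 0.0951·77 = 39.8490
  x_4 = 0.0512·83 + 0.1560·42 + 0.1848·51 + 0.2148·13 + 1.1908·96 + 0.1832·77 = 151.4339
  x_5 = 0.0691·83 + 0.1086·42 + 0.1215·51 + 0.1787·13 + 0.0633·96 + 1.0960·77 = 109.2881
Δx_1 = L[1,3] · Δd_3 = 0.1599 · 17 = 2.7175

2.7175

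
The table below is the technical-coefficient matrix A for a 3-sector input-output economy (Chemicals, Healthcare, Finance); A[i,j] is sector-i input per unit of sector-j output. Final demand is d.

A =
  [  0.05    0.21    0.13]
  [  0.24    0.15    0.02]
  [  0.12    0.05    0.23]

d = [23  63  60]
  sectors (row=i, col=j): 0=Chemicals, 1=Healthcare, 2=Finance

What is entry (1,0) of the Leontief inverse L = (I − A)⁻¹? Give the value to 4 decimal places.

L[1,0] = 0.3303

Form M = I − A:
  [  0.95   -0.21   -0.13]
  [ -0.24    0.85   -0.02]
  [ -0.12   -0.05    0.77]
Leontief inverse L = M⁻¹:
  [  1.1532    0.2968    0.2024]
  [  0.3303    1.2633    0.0886]
  [  0.2012    0.1283    1.3360]
Total output x = L · d:
  x_0 = 1.1532·23 + 0.2968·63 + 0.2024·60 = 57.3663
  x_1 = 0.3303·23 + 1.2633·63 + 0.0886·60 = 92.5003
  x_2 = 0.2012·23 + 0.1283·63 + 1.3360·60 = 92.8688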